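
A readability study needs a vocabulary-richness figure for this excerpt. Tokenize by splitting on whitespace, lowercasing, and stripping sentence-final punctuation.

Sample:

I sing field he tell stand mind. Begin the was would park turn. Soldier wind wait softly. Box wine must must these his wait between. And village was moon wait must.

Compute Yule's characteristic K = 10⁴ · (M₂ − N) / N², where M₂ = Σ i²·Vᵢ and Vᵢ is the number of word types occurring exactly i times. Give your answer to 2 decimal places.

Frequencies: wait:3, must:3, was:2, i:1, sing:1, field:1, he:1, tell:1, stand:1, mind:1, begin:1, the:1, would:1, park:1, turn:1, soldier:1, wind:1, softly:1, box:1, wine:1, … (6 more, each freq 1)
N = 31. Frequency spectrum: V_1=23, V_2=1, V_3=2
M₂ = 1²·23 + 2²·1 + 3²·2 = 45
K = 10000 × (45 − 31) / 31² = 145.68

145.68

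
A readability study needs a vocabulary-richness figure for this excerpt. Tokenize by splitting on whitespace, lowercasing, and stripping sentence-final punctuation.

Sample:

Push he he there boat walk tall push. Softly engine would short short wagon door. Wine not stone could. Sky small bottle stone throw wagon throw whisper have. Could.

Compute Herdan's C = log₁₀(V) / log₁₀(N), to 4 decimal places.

0.9180

N = 29, V = 22.
log₁₀(V) = 1.342423, log₁₀(N) = 1.462398
C = 1.342423 / 1.462398 = 0.9180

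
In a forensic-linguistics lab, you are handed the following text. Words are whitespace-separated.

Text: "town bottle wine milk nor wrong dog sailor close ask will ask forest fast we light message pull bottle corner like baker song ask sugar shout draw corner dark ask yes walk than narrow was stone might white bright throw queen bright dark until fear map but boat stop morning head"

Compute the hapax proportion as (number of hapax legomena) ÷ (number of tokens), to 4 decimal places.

0.7647

Frequencies: ask:4, bottle:2, corner:2, dark:2, bright:2, town:1, wine:1, milk:1, nor:1, wrong:1, dog:1, sailor:1, close:1, will:1, forest:1, fast:1, we:1, light:1, message:1, pull:1, … (24 more, each freq 1)
Hapax count = 39; token count = 51.
Ratio = 39 / 51 = 0.7647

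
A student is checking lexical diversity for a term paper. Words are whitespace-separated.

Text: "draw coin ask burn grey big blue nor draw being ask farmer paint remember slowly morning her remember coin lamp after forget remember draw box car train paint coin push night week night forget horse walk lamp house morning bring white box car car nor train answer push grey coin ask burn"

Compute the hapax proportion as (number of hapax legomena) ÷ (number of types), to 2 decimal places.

Frequencies: coin:4, draw:3, ask:3, remember:3, car:3, burn:2, grey:2, nor:2, paint:2, morning:2, lamp:2, forget:2, box:2, train:2, push:2, night:2, big:1, blue:1, being:1, farmer:1, … (10 more, each freq 1)
Hapax count = 14; type count = 30.
Ratio = 14 / 30 = 0.47

0.47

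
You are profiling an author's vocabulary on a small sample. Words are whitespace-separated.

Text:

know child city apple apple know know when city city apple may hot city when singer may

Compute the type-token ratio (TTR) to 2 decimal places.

0.47

N = 17 tokens, V = 8 types.
TTR = V / N = 8 / 17 = 0.47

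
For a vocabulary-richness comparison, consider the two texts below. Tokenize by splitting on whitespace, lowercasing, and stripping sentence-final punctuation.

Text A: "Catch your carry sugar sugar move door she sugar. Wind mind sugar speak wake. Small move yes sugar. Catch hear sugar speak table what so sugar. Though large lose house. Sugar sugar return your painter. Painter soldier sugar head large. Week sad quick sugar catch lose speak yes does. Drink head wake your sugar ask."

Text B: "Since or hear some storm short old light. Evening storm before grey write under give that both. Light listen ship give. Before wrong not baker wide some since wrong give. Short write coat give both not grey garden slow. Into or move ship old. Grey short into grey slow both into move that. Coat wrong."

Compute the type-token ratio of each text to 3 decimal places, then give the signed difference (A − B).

TTR(A) = 31/55 = 0.564
TTR(B) = 27/55 = 0.491
Difference = 0.564 − 0.491 = 0.073

0.073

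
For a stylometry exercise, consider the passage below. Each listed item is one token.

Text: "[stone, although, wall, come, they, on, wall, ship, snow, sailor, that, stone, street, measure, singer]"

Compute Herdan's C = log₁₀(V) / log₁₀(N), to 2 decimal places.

N = 15, V = 13.
log₁₀(V) = 1.113943, log₁₀(N) = 1.176091
C = 1.113943 / 1.176091 = 0.95

0.95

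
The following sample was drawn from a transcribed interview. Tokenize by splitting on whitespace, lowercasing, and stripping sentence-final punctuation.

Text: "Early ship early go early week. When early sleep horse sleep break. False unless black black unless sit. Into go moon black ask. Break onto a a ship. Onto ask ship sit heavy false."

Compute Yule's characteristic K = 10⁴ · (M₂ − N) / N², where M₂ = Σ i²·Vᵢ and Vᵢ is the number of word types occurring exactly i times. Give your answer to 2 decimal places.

Frequencies: early:4, ship:3, black:3, go:2, sleep:2, break:2, false:2, unless:2, sit:2, ask:2, onto:2, a:2, week:1, when:1, horse:1, into:1, moon:1, heavy:1
N = 34. Frequency spectrum: V_1=6, V_2=9, V_3=2, V_4=1
M₂ = 1²·6 + 2²·9 + 3²·2 + 4²·1 = 76
K = 10000 × (76 − 34) / 34² = 363.32

363.32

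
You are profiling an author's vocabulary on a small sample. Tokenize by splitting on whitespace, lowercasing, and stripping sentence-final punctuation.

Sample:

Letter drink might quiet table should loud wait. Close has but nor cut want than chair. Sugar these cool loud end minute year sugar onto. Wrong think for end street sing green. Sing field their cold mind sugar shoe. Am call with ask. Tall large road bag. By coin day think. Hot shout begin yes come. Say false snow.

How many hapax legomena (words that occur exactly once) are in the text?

Frequencies: sugar:3, loud:2, end:2, think:2, sing:2, letter:1, drink:1, might:1, quiet:1, table:1, should:1, wait:1, close:1, has:1, but:1, nor:1, cut:1, want:1, than:1, chair:1, … (33 more, each freq 1)
Hapax (freq=1): am, ask, bag, begin, but, by, call, chair, close, coin, cold, come, cool, cut, day, drink, false, field, for, green, has, hot, large, letter, might, mind, minute, nor, onto, quiet, road, say, shoe, should, shout, snow, street, table, tall, than, their, these, wait, want, with, wrong, year, yes

48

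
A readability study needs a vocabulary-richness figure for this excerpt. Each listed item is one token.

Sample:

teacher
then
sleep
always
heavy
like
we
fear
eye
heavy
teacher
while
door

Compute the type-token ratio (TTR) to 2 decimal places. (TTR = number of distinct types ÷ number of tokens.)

0.85

N = 13 tokens, V = 11 types.
TTR = V / N = 11 / 13 = 0.85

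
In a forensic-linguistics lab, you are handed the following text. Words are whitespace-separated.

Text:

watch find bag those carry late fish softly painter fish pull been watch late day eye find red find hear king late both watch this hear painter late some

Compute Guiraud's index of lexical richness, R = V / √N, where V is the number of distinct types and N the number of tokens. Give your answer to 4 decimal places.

3.5282

N = 29, V = 19.
√N = 5.385165
R = 19 / 5.385165 = 3.5282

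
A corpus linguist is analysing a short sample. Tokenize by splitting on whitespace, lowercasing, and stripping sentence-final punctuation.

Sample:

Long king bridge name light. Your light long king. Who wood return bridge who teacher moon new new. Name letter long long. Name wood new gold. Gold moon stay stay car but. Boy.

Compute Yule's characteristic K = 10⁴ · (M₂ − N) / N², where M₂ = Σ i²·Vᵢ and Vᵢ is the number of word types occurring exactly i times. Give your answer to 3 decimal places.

367.309

Frequencies: long:4, name:3, new:3, king:2, bridge:2, light:2, who:2, wood:2, moon:2, gold:2, stay:2, your:1, return:1, teacher:1, letter:1, car:1, but:1, boy:1
N = 33. Frequency spectrum: V_1=7, V_2=8, V_3=2, V_4=1
M₂ = 1²·7 + 2²·8 + 3²·2 + 4²·1 = 73
K = 10000 × (73 − 33) / 33² = 367.309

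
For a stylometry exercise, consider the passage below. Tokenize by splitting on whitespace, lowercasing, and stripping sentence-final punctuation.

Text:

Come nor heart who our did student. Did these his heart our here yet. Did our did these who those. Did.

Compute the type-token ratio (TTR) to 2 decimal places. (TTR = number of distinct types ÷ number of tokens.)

0.57

N = 21 tokens, V = 12 types.
TTR = V / N = 12 / 21 = 0.57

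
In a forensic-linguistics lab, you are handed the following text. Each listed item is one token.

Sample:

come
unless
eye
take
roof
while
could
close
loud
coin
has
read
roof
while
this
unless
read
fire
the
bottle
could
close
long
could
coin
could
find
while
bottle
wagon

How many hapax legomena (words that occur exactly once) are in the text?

Frequencies: could:4, while:3, unless:2, roof:2, close:2, coin:2, read:2, bottle:2, come:1, eye:1, take:1, loud:1, has:1, this:1, fire:1, the:1, long:1, find:1, wagon:1
Hapax (freq=1): come, eye, find, fire, has, long, loud, take, the, this, wagon

11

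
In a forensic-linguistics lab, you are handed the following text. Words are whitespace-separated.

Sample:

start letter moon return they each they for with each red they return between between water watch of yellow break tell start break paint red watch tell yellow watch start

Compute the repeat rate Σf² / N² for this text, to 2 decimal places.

0.07

Frequencies: start:3, they:3, watch:3, return:2, each:2, red:2, between:2, yellow:2, break:2, tell:2, letter:1, moon:1, for:1, with:1, water:1, of:1, paint:1
Σf² = 62; N² = 900
Repeat rate = 62 / 900 = 0.07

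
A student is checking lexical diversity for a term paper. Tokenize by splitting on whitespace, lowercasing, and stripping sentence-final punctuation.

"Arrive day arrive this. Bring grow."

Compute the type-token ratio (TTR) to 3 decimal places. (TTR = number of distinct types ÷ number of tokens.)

N = 6 tokens, V = 5 types.
TTR = V / N = 5 / 6 = 0.833

0.833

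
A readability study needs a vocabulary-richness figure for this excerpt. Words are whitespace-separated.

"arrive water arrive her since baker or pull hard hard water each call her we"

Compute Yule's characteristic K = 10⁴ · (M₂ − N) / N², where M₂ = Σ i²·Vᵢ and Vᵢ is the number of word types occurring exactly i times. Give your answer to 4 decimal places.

355.5556

Frequencies: arrive:2, water:2, her:2, hard:2, since:1, baker:1, or:1, pull:1, each:1, call:1, we:1
N = 15. Frequency spectrum: V_1=7, V_2=4
M₂ = 1²·7 + 2²·4 = 23
K = 10000 × (23 − 15) / 15² = 355.5556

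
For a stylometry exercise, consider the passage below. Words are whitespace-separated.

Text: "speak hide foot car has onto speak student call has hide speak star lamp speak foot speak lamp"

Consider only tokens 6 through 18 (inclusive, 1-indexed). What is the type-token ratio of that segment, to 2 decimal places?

0.69

Segment tokens 6–18: onto, speak, student, call, has, hide, speak, star, lamp, speak, foot, speak, lamp
Segment N = 13, segment V = 9.
TTR = 9 / 13 = 0.69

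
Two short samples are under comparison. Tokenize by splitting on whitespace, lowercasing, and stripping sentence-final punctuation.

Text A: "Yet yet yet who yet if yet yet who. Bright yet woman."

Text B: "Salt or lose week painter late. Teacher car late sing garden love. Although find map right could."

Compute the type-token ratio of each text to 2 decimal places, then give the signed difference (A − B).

TTR(A) = 5/12 = 0.42
TTR(B) = 16/17 = 0.94
Difference = 0.42 − 0.94 = -0.52

-0.52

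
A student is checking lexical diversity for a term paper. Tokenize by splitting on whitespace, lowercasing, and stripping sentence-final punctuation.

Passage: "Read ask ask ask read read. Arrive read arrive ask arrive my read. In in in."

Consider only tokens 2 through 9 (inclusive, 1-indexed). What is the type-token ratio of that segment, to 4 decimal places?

0.3750

Segment tokens 2–9: ask, ask, ask, read, read, arrive, read, arrive
Segment N = 8, segment V = 3.
TTR = 3 / 8 = 0.3750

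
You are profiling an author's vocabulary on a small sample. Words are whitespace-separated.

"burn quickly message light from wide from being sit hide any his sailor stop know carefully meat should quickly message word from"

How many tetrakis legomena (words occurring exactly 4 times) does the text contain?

0

Frequencies: from:3, quickly:2, message:2, burn:1, light:1, wide:1, being:1, sit:1, hide:1, any:1, his:1, sailor:1, stop:1, know:1, carefully:1, meat:1, should:1, word:1
Words with frequency 4: (none)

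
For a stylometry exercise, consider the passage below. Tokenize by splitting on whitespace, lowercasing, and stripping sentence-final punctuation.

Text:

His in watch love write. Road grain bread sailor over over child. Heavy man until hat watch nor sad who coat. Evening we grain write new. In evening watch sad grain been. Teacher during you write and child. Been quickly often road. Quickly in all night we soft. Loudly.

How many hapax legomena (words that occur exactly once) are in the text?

Frequencies: in:3, watch:3, write:3, grain:3, road:2, over:2, child:2, sad:2, evening:2, we:2, been:2, quickly:2, his:1, love:1, bread:1, sailor:1, heavy:1, man:1, until:1, hat:1, … (13 more, each freq 1)
Hapax (freq=1): all, and, bread, coat, during, hat, heavy, his, loudly, love, man, new, night, nor, often, sailor, soft, teacher, until, who, you

21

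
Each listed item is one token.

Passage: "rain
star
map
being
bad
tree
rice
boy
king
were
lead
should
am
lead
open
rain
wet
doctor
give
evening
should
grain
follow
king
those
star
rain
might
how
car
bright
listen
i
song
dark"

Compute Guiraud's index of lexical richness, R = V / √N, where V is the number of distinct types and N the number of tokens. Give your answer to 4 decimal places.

N = 35, V = 29.
√N = 5.916080
R = 29 / 5.916080 = 4.9019

4.9019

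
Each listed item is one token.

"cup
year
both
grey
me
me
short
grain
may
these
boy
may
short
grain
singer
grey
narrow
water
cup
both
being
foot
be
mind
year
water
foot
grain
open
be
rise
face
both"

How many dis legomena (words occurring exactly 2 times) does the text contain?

Frequencies: both:3, grain:3, cup:2, year:2, grey:2, me:2, short:2, may:2, water:2, foot:2, be:2, these:1, boy:1, singer:1, narrow:1, being:1, mind:1, open:1, rise:1, face:1
Words with frequency 2: be, cup, foot, grey, may, me, short, water, year

9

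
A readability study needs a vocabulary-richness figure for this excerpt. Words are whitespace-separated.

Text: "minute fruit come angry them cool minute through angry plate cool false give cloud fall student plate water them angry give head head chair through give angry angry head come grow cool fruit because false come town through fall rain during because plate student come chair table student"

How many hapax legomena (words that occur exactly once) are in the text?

7

Frequencies: angry:5, come:4, cool:3, through:3, plate:3, give:3, student:3, head:3, minute:2, fruit:2, them:2, false:2, fall:2, chair:2, because:2, cloud:1, water:1, grow:1, town:1, rain:1, … (2 more, each freq 1)
Hapax (freq=1): cloud, during, grow, rain, table, town, water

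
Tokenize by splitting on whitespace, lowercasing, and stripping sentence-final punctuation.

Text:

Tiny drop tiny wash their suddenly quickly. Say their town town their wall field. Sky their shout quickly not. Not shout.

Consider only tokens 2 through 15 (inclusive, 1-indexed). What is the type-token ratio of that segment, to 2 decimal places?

Segment tokens 2–15: drop, tiny, wash, their, suddenly, quickly, say, their, town, town, their, wall, field, sky
Segment N = 14, segment V = 11.
TTR = 11 / 14 = 0.79

0.79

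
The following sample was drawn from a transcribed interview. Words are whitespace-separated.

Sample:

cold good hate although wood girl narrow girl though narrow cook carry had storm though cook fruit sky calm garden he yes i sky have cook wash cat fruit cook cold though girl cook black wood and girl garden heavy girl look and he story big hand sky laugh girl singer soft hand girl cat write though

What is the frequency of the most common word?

Frequencies: girl:7, cook:5, though:4, sky:3, cold:2, wood:2, narrow:2, fruit:2, garden:2, he:2, cat:2, and:2, hand:2, good:1, hate:1, although:1, carry:1, had:1, storm:1, calm:1, … (13 more, each freq 1)
Most common: 'girl' with frequency 7.

7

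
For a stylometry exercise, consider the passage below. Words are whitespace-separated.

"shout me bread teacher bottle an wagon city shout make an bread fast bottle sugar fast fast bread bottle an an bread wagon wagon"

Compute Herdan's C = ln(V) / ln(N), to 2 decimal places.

0.75

N = 24, V = 11.
ln(V) = 2.397895, ln(N) = 3.178054
C = 2.397895 / 3.178054 = 0.75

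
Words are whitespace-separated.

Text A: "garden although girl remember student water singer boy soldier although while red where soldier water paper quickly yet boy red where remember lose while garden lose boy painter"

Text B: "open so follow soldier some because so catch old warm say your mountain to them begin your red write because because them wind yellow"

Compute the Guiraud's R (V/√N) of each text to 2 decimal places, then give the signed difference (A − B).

A: V=17, N=28, R=3.21
B: V=19, N=24, R=3.88
Difference = 3.21 − 3.88 = -0.67

-0.67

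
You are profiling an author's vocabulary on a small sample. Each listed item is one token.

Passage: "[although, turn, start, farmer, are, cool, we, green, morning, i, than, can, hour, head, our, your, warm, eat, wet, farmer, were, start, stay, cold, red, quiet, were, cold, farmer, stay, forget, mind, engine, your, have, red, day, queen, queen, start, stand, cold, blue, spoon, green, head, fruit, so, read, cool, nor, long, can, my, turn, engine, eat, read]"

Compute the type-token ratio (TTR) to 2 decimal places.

N = 58 tokens, V = 39 types.
TTR = V / N = 39 / 58 = 0.67

0.67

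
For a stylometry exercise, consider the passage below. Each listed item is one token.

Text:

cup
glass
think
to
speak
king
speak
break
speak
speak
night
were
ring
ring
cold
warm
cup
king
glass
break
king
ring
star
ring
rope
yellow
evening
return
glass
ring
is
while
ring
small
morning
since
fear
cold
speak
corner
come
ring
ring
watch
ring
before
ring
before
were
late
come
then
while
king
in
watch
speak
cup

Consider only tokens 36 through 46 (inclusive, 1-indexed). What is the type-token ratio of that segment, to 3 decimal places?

0.818

Segment tokens 36–46: since, fear, cold, speak, corner, come, ring, ring, watch, ring, before
Segment N = 11, segment V = 9.
TTR = 9 / 11 = 0.818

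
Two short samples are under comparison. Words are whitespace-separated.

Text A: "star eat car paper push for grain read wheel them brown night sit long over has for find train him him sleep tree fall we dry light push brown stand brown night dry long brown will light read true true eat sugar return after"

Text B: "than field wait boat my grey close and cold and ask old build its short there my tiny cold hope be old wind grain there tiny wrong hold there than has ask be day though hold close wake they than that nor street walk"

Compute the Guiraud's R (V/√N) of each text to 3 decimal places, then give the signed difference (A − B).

0.000

A: V=31, N=44, R=4.673
B: V=31, N=44, R=4.673
Difference = 4.673 − 4.673 = 0.000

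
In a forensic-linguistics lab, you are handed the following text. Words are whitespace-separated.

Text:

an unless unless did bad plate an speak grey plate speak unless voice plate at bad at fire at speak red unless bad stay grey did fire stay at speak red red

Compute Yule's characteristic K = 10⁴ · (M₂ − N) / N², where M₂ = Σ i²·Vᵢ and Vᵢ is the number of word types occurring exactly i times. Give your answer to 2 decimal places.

625.00

Frequencies: unless:4, speak:4, at:4, bad:3, plate:3, red:3, an:2, did:2, grey:2, fire:2, stay:2, voice:1
N = 32. Frequency spectrum: V_1=1, V_2=5, V_3=3, V_4=3
M₂ = 1²·1 + 2²·5 + 3²·3 + 4²·3 = 96
K = 10000 × (96 − 32) / 32² = 625.00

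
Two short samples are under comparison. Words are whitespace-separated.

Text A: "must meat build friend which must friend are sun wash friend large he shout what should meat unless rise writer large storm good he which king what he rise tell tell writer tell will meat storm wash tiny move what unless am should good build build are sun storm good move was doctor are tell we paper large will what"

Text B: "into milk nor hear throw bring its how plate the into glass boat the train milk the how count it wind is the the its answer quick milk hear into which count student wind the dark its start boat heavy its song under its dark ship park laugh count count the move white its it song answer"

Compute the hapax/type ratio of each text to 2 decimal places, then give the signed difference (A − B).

A: hapax=8, V=28, ratio=0.29
B: hapax=18, V=31, ratio=0.58
Difference = 0.29 − 0.58 = -0.29

-0.29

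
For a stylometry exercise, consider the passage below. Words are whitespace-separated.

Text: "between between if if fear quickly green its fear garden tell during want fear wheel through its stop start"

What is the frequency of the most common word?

Frequencies: fear:3, between:2, if:2, its:2, quickly:1, green:1, garden:1, tell:1, during:1, want:1, wheel:1, through:1, stop:1, start:1
Most common: 'fear' with frequency 3.

3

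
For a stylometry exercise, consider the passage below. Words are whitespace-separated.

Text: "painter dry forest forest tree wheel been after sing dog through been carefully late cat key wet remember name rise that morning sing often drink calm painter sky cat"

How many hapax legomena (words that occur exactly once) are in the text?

19

Frequencies: painter:2, forest:2, been:2, sing:2, cat:2, dry:1, tree:1, wheel:1, after:1, dog:1, through:1, carefully:1, late:1, key:1, wet:1, remember:1, name:1, rise:1, that:1, morning:1, … (4 more, each freq 1)
Hapax (freq=1): after, calm, carefully, dog, drink, dry, key, late, morning, name, often, remember, rise, sky, that, through, tree, wet, wheel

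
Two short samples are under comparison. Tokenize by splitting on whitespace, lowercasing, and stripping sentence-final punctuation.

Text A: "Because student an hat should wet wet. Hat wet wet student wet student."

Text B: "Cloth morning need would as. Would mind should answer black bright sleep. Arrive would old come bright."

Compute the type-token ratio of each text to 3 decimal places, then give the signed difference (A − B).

-0.362

TTR(A) = 6/13 = 0.462
TTR(B) = 14/17 = 0.824
Difference = 0.462 − 0.824 = -0.362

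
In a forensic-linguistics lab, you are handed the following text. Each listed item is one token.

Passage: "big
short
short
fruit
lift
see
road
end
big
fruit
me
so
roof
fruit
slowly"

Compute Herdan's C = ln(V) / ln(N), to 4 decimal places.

0.8855

N = 15, V = 11.
ln(V) = 2.397895, ln(N) = 2.708050
C = 2.397895 / 2.708050 = 0.8855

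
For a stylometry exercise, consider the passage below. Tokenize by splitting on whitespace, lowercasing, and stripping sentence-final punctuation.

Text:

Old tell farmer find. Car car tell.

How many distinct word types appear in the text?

Distinct types: {car, farmer, find, old, tell}
V = 5

5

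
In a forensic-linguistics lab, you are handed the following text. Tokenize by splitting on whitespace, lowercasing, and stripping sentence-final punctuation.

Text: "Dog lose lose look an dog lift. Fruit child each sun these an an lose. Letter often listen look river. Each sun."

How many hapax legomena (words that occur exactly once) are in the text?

Frequencies: lose:3, an:3, dog:2, look:2, each:2, sun:2, lift:1, fruit:1, child:1, these:1, letter:1, often:1, listen:1, river:1
Hapax (freq=1): child, fruit, letter, lift, listen, often, river, these

8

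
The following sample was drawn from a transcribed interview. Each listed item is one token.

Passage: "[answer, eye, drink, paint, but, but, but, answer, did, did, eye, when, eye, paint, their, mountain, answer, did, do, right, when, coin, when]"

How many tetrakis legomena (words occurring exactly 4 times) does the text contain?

0

Frequencies: answer:3, eye:3, but:3, did:3, when:3, paint:2, drink:1, their:1, mountain:1, do:1, right:1, coin:1
Words with frequency 4: (none)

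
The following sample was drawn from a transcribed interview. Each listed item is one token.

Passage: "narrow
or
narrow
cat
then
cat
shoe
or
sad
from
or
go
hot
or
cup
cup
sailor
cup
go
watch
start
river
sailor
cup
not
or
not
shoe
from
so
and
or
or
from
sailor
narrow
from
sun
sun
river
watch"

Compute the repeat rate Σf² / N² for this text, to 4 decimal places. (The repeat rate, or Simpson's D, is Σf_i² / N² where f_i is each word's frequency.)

Frequencies: or:7, from:4, cup:4, narrow:3, sailor:3, cat:2, shoe:2, go:2, watch:2, river:2, not:2, sun:2, then:1, sad:1, hot:1, start:1, so:1, and:1
Σf² = 133; N² = 1681
Repeat rate = 133 / 1681 = 0.0791

0.0791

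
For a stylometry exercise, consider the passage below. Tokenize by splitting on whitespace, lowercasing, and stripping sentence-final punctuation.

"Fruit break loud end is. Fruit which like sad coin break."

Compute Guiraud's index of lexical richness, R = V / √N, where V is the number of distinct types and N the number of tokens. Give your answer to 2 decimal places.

2.71

N = 11, V = 9.
√N = 3.316625
R = 9 / 3.316625 = 2.71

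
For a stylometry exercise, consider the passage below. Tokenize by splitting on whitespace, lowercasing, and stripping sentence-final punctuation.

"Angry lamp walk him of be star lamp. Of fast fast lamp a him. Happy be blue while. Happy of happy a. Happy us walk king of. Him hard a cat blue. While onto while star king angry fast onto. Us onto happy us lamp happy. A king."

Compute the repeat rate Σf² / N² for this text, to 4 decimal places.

Frequencies: happy:6, lamp:4, of:4, a:4, him:3, fast:3, while:3, us:3, king:3, onto:3, angry:2, walk:2, be:2, star:2, blue:2, hard:1, cat:1
Σf² = 160; N² = 2304
Repeat rate = 160 / 2304 = 0.0694

0.0694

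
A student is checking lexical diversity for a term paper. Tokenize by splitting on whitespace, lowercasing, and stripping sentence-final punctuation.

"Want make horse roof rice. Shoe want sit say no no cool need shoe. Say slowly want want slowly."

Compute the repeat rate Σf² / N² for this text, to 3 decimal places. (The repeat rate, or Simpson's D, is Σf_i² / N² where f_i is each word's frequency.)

0.108

Frequencies: want:4, shoe:2, say:2, no:2, slowly:2, make:1, horse:1, roof:1, rice:1, sit:1, cool:1, need:1
Σf² = 39; N² = 361
Repeat rate = 39 / 361 = 0.108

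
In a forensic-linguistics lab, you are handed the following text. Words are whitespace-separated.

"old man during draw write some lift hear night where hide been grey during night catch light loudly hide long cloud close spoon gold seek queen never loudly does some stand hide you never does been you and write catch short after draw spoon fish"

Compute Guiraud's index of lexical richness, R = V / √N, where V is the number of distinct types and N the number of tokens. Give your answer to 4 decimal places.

4.6212

N = 45, V = 31.
√N = 6.708204
R = 31 / 6.708204 = 4.6212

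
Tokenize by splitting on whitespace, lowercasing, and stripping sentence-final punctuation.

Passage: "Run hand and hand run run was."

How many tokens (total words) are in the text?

7

Tokens: run, hand, and, hand, run, run, was
N = 7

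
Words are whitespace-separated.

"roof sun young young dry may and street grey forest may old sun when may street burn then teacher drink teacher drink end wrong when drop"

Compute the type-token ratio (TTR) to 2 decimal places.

N = 26 tokens, V = 18 types.
TTR = V / N = 18 / 26 = 0.69

0.69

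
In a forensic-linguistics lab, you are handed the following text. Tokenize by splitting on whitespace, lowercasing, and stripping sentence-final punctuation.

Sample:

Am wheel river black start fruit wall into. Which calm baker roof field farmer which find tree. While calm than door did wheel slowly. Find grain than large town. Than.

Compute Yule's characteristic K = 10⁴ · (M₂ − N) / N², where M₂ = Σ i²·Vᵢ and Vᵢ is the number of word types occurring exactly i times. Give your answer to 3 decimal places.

Frequencies: than:3, wheel:2, which:2, calm:2, find:2, am:1, river:1, black:1, start:1, fruit:1, wall:1, into:1, baker:1, roof:1, field:1, farmer:1, tree:1, while:1, door:1, did:1, … (4 more, each freq 1)
N = 30. Frequency spectrum: V_1=19, V_2=4, V_3=1
M₂ = 1²·19 + 2²·4 + 3²·1 = 44
K = 10000 × (44 − 30) / 30² = 155.556

155.556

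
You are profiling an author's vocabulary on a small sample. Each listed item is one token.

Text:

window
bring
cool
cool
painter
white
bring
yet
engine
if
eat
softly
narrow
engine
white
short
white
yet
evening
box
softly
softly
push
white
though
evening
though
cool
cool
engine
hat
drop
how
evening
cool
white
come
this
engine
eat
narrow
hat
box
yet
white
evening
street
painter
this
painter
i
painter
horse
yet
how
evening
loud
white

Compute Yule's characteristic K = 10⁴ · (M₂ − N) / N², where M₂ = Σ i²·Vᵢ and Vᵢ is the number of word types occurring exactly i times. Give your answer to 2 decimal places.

416.17

Frequencies: white:7, cool:5, evening:5, painter:4, yet:4, engine:4, softly:3, bring:2, eat:2, narrow:2, box:2, though:2, hat:2, how:2, this:2, window:1, if:1, short:1, push:1, drop:1, … (5 more, each freq 1)
N = 58. Frequency spectrum: V_1=10, V_2=8, V_3=1, V_4=3, V_5=2, V_7=1
M₂ = 1²·10 + 2²·8 + 3²·1 + 4²·3 + 5²·2 + 7²·1 = 198
K = 10000 × (198 − 58) / 58² = 416.17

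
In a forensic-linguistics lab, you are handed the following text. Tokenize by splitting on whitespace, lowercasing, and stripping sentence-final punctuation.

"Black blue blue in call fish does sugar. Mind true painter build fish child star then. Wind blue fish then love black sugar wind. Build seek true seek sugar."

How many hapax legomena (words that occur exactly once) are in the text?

Frequencies: blue:3, fish:3, sugar:3, black:2, true:2, build:2, then:2, wind:2, seek:2, in:1, call:1, does:1, mind:1, painter:1, child:1, star:1, love:1
Hapax (freq=1): call, child, does, in, love, mind, painter, star

8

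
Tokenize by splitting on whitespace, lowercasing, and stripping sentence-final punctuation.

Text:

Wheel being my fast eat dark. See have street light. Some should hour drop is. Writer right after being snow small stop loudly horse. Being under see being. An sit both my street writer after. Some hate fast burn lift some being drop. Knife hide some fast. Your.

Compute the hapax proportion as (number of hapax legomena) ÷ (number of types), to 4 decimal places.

Frequencies: being:5, some:4, fast:3, my:2, see:2, street:2, drop:2, writer:2, after:2, wheel:1, eat:1, dark:1, have:1, light:1, should:1, hour:1, is:1, right:1, snow:1, small:1, … (13 more, each freq 1)
Hapax count = 24; type count = 33.
Ratio = 24 / 33 = 0.7273

0.7273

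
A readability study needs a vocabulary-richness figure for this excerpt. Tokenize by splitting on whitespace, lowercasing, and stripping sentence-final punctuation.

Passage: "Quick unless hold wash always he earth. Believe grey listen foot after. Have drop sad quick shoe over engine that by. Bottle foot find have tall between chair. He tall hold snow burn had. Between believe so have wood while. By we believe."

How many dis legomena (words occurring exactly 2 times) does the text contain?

7

Frequencies: believe:3, have:3, quick:2, hold:2, he:2, foot:2, by:2, tall:2, between:2, unless:1, wash:1, always:1, earth:1, grey:1, listen:1, after:1, drop:1, sad:1, shoe:1, over:1, … (12 more, each freq 1)
Words with frequency 2: between, by, foot, he, hold, quick, tall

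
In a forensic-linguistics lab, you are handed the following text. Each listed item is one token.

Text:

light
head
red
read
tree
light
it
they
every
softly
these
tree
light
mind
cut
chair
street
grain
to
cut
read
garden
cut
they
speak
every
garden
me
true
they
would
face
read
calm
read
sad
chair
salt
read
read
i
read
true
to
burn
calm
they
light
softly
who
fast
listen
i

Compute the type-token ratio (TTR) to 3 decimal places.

0.566

N = 53 tokens, V = 30 types.
TTR = V / N = 30 / 53 = 0.566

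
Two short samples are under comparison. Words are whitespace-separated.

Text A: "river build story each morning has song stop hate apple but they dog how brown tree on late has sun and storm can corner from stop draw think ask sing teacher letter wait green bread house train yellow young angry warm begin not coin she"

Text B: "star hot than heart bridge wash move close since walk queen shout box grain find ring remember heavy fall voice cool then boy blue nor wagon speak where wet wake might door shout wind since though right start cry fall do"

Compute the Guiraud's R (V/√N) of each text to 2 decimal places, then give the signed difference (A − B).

0.48

A: V=43, N=45, R=6.41
B: V=38, N=41, R=5.93
Difference = 6.41 − 5.93 = 0.48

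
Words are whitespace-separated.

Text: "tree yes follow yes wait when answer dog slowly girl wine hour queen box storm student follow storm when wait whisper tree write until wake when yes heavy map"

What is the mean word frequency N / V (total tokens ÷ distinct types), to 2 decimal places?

N = 29 tokens, V = 21 types.
Mean frequency = N / V = 29 / 21 = 1.38

1.38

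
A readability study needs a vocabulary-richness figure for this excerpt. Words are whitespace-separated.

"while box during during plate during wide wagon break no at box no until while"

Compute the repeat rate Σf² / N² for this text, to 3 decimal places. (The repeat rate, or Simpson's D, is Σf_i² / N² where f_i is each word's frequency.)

Frequencies: during:3, while:2, box:2, no:2, plate:1, wide:1, wagon:1, break:1, at:1, until:1
Σf² = 27; N² = 225
Repeat rate = 27 / 225 = 0.120

0.120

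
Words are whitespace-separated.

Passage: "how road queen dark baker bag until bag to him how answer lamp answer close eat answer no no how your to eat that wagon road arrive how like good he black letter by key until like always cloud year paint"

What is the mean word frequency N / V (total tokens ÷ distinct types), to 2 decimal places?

1.41

N = 41 tokens, V = 29 types.
Mean frequency = N / V = 41 / 29 = 1.41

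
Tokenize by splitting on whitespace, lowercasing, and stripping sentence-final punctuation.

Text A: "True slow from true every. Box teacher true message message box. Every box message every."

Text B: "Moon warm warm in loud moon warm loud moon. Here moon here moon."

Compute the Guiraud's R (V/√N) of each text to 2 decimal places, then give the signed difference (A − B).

0.42

A: V=7, N=15, R=1.81
B: V=5, N=13, R=1.39
Difference = 1.81 − 1.39 = 0.42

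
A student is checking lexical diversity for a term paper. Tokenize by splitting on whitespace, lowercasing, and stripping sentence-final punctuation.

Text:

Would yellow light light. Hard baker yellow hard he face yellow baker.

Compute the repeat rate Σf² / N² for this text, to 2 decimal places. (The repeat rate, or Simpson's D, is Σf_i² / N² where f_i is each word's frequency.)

0.17

Frequencies: yellow:3, light:2, hard:2, baker:2, would:1, he:1, face:1
Σf² = 24; N² = 144
Repeat rate = 24 / 144 = 0.17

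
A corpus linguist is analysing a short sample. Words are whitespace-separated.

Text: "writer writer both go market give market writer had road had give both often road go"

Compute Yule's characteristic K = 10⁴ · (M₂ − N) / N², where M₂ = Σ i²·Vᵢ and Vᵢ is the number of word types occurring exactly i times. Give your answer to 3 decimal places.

703.125

Frequencies: writer:3, both:2, go:2, market:2, give:2, had:2, road:2, often:1
N = 16. Frequency spectrum: V_1=1, V_2=6, V_3=1
M₂ = 1²·1 + 2²·6 + 3²·1 = 34
K = 10000 × (34 − 16) / 16² = 703.125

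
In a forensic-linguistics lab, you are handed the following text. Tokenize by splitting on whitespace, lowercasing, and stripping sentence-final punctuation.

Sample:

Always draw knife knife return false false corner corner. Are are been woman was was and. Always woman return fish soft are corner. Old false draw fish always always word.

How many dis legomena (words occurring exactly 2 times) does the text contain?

6

Frequencies: always:4, false:3, corner:3, are:3, draw:2, knife:2, return:2, woman:2, was:2, fish:2, been:1, and:1, soft:1, old:1, word:1
Words with frequency 2: draw, fish, knife, return, was, woman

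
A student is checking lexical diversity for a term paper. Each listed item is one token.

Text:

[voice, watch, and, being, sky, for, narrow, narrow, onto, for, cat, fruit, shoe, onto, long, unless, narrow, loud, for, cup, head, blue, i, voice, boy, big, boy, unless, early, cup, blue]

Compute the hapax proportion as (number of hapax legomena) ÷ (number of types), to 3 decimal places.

0.619

Frequencies: for:3, narrow:3, voice:2, onto:2, unless:2, cup:2, blue:2, boy:2, watch:1, and:1, being:1, sky:1, cat:1, fruit:1, shoe:1, long:1, loud:1, head:1, i:1, big:1, … (1 more, each freq 1)
Hapax count = 13; type count = 21.
Ratio = 13 / 21 = 0.619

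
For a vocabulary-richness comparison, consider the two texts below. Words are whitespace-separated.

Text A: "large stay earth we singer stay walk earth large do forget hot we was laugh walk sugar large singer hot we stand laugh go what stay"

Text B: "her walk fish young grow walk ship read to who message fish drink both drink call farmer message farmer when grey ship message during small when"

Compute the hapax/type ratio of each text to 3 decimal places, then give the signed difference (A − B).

A: hapax=7, V=15, ratio=0.467
B: hapax=11, V=18, ratio=0.611
Difference = 0.467 − 0.611 = -0.144

-0.144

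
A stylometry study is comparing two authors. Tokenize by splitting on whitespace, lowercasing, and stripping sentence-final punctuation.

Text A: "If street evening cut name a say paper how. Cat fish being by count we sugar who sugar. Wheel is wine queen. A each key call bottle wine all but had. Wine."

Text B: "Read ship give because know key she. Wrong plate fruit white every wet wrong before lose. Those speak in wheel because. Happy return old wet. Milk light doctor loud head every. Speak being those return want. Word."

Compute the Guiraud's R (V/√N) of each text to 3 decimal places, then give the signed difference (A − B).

0.018

A: V=28, N=32, R=4.950
B: V=30, N=37, R=4.932
Difference = 4.950 − 4.932 = 0.018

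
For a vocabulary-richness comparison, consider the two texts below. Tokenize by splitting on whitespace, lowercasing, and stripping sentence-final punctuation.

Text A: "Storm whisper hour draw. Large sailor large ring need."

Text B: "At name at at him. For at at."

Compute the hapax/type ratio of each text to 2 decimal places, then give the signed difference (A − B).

A: hapax=7, V=8, ratio=0.88
B: hapax=3, V=4, ratio=0.75
Difference = 0.88 − 0.75 = 0.13

0.13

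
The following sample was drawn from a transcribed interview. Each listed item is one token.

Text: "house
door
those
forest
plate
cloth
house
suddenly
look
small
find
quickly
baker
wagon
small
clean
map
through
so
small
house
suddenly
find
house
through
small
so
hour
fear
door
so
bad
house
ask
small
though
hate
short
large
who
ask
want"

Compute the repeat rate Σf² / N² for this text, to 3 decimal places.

0.056

Frequencies: house:5, small:5, so:3, door:2, suddenly:2, find:2, through:2, ask:2, those:1, forest:1, plate:1, cloth:1, look:1, quickly:1, baker:1, wagon:1, clean:1, map:1, hour:1, fear:1, … (7 more, each freq 1)
Σf² = 98; N² = 1764
Repeat rate = 98 / 1764 = 0.056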